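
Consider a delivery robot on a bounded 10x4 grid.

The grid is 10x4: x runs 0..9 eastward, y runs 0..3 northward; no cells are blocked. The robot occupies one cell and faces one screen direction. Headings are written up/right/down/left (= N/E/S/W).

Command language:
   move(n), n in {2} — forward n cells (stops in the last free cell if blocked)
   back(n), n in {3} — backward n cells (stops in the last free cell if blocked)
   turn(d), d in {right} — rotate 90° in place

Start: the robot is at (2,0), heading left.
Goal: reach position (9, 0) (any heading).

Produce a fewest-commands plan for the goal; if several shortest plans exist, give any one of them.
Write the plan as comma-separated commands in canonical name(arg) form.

begin: at (2,0), heading left
t=1 back(3) ⇒ at (5,0), heading left
t=2 back(3) ⇒ at (8,0), heading left
t=3 back(3) ⇒ at (9,0), heading left
nothing shorter than 3 reaches the goal.

back(3), back(3), back(3)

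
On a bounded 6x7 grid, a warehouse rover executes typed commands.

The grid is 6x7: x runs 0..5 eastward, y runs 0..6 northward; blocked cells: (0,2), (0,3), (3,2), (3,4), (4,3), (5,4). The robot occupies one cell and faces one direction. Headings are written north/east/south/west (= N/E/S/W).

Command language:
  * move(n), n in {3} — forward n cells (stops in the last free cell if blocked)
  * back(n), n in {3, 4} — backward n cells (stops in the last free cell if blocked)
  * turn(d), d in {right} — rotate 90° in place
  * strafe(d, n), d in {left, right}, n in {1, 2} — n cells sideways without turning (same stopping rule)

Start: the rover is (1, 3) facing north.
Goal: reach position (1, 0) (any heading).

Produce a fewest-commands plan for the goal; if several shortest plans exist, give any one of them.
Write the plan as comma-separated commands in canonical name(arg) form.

back(4)

begin: (1, 3) facing north
[1] after back(4): (1, 0) facing north
minimal: 1 command(s), checked below 1.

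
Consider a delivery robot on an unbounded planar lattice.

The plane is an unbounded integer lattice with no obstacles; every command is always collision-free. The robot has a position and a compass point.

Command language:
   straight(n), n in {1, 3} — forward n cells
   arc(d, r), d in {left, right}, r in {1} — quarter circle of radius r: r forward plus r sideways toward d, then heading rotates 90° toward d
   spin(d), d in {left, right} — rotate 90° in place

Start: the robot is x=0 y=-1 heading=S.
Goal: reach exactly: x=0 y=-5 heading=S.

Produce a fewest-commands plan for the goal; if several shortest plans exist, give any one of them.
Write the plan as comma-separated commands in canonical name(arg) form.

straight(1), straight(3)

from: x=0 y=-1 heading=S
t=1 straight(1) ⇒ x=0 y=-2 heading=S
t=2 straight(3) ⇒ x=0 y=-5 heading=S
minimal: 2 command(s), checked below 2.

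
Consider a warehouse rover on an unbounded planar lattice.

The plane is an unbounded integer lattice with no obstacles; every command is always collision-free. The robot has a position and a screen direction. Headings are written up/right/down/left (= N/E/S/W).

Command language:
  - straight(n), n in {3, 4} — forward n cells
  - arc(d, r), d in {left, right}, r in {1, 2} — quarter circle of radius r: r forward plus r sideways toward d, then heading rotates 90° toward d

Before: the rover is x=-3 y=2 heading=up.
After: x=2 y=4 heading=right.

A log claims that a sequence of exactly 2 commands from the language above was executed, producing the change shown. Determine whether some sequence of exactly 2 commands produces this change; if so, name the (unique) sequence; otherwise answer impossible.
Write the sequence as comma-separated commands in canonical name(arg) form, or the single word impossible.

key: order matters: swapping arc(right, 2) and straight(3) lands elsewhere
t0: x=-3 y=2 heading=up
step 1 (arc(right, 2)): x=-1 y=4 heading=right
step 2 (straight(3)): x=2 y=4 heading=right
all 36 alternatives checked — unique.

arc(right, 2), straight(3)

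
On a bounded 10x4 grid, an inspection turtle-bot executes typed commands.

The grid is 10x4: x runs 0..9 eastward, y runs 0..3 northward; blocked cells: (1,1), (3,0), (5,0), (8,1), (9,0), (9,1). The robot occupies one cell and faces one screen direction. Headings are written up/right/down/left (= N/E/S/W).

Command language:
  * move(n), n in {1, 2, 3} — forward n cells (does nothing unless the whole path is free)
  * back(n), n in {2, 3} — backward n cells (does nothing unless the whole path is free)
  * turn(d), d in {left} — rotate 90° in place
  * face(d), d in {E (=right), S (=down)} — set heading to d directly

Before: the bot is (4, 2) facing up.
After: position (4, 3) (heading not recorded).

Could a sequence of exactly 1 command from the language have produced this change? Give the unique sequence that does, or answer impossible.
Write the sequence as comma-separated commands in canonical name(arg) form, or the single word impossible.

move(1)

initial: (4, 2) facing up
t=1 move(1) ⇒ (4, 3) facing up
no other 1-command option fits: unique.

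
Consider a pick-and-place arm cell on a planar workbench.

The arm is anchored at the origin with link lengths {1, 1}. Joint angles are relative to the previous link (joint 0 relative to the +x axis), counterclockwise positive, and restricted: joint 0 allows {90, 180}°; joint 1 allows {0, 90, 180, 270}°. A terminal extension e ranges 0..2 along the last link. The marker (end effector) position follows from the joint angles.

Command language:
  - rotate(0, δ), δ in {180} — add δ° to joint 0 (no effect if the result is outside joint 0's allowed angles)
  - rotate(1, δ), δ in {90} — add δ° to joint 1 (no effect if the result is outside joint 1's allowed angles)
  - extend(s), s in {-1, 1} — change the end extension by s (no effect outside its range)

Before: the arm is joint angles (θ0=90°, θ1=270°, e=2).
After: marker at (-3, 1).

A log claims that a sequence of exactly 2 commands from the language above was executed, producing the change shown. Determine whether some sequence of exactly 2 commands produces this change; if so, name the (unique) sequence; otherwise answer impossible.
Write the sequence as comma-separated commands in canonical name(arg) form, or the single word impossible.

begin: joint angles (θ0=90°, θ1=270°, e=2)
step 1 (rotate(1, 90)): joint angles (θ0=90°, θ1=0°, e=2)
step 2 (rotate(1, 90)): joint angles (θ0=90°, θ1=90°, e=2)
no rival 2-sequence matches.

rotate(1, 90), rotate(1, 90)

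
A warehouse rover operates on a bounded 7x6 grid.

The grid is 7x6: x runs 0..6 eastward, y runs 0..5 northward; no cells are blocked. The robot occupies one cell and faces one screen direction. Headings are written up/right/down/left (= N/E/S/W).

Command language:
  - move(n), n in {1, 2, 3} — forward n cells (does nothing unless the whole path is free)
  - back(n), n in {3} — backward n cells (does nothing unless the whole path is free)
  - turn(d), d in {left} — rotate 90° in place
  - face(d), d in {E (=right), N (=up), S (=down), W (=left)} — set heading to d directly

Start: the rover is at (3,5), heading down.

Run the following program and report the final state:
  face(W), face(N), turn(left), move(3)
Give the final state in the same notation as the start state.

begin: at (3,5), heading down
t=1 face(W) ⇒ at (3,5), heading left
t=2 face(N) ⇒ at (3,5), heading up
t=3 turn(left) ⇒ at (3,5), heading left
t=4 move(3) ⇒ at (0,5), heading left

at (0,5), heading left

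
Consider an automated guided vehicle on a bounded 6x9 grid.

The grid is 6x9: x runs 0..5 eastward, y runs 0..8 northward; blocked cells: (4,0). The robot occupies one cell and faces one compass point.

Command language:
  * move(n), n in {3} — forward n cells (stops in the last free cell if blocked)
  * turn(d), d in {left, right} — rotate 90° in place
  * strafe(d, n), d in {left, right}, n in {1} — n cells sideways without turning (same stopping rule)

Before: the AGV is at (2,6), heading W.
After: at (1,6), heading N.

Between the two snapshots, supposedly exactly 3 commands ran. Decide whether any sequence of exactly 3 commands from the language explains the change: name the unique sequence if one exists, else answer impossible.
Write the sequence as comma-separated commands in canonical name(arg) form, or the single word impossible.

key: cell and facing (now N) both changed — the 3 commands mix motion and turning
from: at (2,6), heading W
1. move(3) → at (0,6), heading W
2. turn(right) → at (0,6), heading N
3. strafe(right, 1) → at (1,6), heading N
uniquely the one of 125 3-step routes that fits.

move(3), turn(right), strafe(right, 1)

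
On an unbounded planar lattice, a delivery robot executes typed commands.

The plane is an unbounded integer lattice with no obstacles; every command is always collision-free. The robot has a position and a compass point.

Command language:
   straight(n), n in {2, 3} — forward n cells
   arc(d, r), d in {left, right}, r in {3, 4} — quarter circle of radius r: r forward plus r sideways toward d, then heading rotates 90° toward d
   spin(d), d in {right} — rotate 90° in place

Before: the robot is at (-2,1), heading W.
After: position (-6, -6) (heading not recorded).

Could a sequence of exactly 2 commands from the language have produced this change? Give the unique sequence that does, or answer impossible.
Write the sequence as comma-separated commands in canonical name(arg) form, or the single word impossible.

arc(left, 4), straight(3)

key: order matters: swapping arc(left, 4) and straight(3) lands elsewhere
initial: at (-2,1), heading W
t=1 arc(left, 4) ⇒ at (-6,-3), heading S
t=2 straight(3) ⇒ at (-6,-6), heading S
no rival 2-sequence matches.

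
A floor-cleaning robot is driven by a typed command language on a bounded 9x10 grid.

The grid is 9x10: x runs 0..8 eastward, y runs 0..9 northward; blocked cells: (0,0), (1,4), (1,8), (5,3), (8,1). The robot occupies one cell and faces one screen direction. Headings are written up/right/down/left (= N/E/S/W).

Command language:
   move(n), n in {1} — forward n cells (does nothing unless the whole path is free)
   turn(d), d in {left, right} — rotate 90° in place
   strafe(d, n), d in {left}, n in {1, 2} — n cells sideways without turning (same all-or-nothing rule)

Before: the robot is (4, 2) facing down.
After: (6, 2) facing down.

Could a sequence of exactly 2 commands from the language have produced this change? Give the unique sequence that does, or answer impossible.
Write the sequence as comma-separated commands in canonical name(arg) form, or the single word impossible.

strafe(left, 1), strafe(left, 1)

key: heading stays S — no command in the sequence turns
from: (4, 2) facing down
1. strafe(left, 1) → (5, 2) facing down
2. strafe(left, 1) → (6, 2) facing down
uniquely the one of 25 2-step routes that fits.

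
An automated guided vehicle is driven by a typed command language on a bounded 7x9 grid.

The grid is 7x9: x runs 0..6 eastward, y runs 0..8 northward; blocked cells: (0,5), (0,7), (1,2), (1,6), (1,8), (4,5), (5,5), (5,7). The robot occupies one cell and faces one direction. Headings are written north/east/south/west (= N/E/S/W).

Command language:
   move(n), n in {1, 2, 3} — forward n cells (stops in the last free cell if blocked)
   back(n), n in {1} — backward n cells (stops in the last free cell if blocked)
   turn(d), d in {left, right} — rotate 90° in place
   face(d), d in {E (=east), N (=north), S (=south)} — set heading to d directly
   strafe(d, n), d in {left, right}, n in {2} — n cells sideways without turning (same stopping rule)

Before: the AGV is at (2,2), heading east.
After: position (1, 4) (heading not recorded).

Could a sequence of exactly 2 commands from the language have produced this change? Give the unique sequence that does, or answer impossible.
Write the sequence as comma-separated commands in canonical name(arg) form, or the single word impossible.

strafe(left, 2), back(1)

key: running back(1) before strafe(left, 2) would end elsewhere — order is forced
t0: at (2,2), heading east
t=1 strafe(left, 2) ⇒ at (2,4), heading east
t=2 back(1) ⇒ at (1,4), heading east
uniquely the one of 121 2-step routes that fits.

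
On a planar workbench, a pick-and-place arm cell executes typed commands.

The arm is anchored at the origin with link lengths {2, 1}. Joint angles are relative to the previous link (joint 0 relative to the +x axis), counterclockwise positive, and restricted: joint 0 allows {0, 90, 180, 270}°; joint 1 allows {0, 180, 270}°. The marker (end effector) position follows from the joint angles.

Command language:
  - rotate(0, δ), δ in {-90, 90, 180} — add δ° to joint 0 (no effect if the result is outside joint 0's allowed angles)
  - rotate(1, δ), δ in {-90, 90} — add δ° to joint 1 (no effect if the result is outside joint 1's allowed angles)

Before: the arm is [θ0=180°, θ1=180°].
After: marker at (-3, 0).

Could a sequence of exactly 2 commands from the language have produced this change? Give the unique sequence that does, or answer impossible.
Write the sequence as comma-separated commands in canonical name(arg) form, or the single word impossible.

initial: [θ0=180°, θ1=180°]
1. rotate(1, 90) → [θ0=180°, θ1=270°]
2. rotate(1, 90) → [θ0=180°, θ1=0°]
no rival 2-sequence matches.

rotate(1, 90), rotate(1, 90)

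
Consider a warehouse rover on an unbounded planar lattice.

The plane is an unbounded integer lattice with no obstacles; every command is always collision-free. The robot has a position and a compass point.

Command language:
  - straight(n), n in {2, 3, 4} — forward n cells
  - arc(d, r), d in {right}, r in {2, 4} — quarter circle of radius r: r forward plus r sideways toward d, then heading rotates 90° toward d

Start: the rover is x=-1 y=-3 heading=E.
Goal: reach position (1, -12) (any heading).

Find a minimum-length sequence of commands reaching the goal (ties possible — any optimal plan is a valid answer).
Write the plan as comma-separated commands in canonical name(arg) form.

initial: x=-1 y=-3 heading=E
step 1 (arc(right, 4)): x=3 y=-7 heading=S
step 2 (straight(3)): x=3 y=-10 heading=S
step 3 (arc(right, 2)): x=1 y=-12 heading=W
shorter routes all fall short; 3 is best.

arc(right, 4), straight(3), arc(right, 2)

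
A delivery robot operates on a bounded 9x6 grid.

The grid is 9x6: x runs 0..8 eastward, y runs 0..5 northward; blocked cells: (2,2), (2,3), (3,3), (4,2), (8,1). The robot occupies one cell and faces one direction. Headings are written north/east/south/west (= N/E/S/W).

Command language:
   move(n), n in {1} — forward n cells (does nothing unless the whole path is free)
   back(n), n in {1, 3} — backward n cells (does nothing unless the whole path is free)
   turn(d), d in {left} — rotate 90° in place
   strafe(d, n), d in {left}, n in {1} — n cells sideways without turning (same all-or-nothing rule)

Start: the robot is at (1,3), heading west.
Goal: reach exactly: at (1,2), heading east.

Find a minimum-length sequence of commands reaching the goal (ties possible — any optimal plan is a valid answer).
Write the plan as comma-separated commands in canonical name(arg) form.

strafe(left, 1), turn(left), turn(left)

start: at (1,3), heading west
step 1 (strafe(left, 1)): at (1,2), heading west
step 2 (turn(left)): at (1,2), heading south
step 3 (turn(left)): at (1,2), heading east
shorter routes all fall short; 3 is best.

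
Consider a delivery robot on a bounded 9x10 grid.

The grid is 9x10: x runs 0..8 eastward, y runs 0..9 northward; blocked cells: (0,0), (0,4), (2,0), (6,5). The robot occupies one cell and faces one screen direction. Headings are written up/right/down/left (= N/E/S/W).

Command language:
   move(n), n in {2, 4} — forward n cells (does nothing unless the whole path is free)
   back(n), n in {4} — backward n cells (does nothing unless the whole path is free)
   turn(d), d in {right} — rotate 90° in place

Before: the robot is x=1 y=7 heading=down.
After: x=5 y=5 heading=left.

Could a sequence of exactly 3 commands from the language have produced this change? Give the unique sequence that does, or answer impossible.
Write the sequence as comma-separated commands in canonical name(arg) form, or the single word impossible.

key: position moved to (5,5) AND the heading swung to W — translation plus rotation needed
begin: x=1 y=7 heading=down
[1] after move(2): x=1 y=5 heading=down
[2] after turn(right): x=1 y=5 heading=left
[3] after back(4): x=5 y=5 heading=left
no rival 3-sequence matches.

move(2), turn(right), back(4)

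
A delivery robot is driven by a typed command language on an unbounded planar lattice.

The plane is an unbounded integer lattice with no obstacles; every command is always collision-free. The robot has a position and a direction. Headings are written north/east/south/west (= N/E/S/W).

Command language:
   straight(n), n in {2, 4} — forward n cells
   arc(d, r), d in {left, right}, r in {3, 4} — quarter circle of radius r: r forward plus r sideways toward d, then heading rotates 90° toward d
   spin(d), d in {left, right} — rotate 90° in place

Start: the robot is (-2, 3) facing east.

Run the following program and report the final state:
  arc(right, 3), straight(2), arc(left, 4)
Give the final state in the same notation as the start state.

begin: (-2, 3) facing east
t=1 arc(right, 3) ⇒ (1, 0) facing south
t=2 straight(2) ⇒ (1, -2) facing south
t=3 arc(left, 4) ⇒ (5, -6) facing east

(5, -6) facing east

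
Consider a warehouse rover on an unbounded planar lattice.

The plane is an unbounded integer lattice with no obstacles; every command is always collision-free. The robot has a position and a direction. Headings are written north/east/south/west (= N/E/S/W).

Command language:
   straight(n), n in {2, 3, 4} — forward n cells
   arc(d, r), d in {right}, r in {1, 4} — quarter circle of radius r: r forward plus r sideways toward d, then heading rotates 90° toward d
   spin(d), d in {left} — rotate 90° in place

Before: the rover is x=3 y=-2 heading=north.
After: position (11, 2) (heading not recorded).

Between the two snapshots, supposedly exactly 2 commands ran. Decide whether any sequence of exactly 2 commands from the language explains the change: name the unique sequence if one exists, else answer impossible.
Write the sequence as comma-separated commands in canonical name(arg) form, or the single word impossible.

arc(right, 4), straight(4)

key: order matters: swapping arc(right, 4) and straight(4) lands elsewhere
initial: x=3 y=-2 heading=north
t=1 arc(right, 4) ⇒ x=7 y=2 heading=east
t=2 straight(4) ⇒ x=11 y=2 heading=east
all 36 alternatives checked — unique.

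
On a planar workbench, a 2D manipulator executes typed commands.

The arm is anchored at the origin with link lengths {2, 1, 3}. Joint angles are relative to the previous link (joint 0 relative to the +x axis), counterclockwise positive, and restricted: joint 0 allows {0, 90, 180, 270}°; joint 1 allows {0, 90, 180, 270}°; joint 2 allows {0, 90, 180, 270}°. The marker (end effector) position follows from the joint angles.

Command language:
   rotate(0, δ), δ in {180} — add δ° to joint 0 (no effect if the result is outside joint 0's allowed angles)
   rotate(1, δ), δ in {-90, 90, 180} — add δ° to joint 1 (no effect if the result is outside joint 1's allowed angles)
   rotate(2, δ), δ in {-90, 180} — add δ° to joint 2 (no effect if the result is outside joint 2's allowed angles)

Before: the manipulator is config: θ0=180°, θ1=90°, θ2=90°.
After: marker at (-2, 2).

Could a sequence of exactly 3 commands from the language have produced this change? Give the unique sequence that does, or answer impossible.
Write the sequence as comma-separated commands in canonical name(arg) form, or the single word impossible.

rotate(2, -90), rotate(2, -90), rotate(2, -90)

start: config: θ0=180°, θ1=90°, θ2=90°
[1] after rotate(2, -90): config: θ0=180°, θ1=90°, θ2=0°
[2] after rotate(2, -90): config: θ0=180°, θ1=90°, θ2=270°
[3] after rotate(2, -90): config: θ0=180°, θ1=90°, θ2=180°
uniquely the one of 216 3-step routes that fits.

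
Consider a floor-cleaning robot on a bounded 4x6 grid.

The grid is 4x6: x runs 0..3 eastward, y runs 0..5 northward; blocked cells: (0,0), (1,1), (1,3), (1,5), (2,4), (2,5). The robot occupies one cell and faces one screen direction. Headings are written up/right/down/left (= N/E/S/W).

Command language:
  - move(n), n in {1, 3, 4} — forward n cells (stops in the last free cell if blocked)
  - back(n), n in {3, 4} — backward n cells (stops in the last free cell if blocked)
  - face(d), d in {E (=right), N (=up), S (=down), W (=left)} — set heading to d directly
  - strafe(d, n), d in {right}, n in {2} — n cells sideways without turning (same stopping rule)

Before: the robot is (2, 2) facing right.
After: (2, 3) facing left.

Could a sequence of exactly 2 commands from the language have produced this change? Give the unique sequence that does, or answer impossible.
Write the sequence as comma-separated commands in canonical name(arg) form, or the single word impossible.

key: strafe(right, 2) is stopped early by the blocked cell at (2,4)
t0: (2, 2) facing right
t=1 face(W) ⇒ (2, 2) facing left
t=2 strafe(right, 2) ⇒ (2, 3) facing left
no other 2-command option fits: unique.

face(W), strafe(right, 2)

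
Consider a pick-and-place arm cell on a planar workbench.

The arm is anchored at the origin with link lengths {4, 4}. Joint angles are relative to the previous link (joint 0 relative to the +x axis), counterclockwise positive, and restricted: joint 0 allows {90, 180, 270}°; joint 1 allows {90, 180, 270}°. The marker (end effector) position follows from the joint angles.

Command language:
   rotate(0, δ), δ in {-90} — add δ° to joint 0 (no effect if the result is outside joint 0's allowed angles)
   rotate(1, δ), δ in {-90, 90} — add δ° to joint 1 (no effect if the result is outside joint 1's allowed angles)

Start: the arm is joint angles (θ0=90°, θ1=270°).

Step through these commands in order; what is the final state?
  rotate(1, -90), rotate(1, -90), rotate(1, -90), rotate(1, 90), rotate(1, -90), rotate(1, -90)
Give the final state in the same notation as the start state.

t0: joint angles (θ0=90°, θ1=270°)
step 1 (rotate(1, -90)): joint angles (θ0=90°, θ1=180°)
step 2 (rotate(1, -90)): joint angles (θ0=90°, θ1=90°)
step 3 (rotate(1, -90)): joint angles (θ0=90°, θ1=90°)
step 4 (rotate(1, 90)): joint angles (θ0=90°, θ1=180°)
step 5 (rotate(1, -90)): joint angles (θ0=90°, θ1=90°)
step 6 (rotate(1, -90)): joint angles (θ0=90°, θ1=90°)

joint angles (θ0=90°, θ1=90°)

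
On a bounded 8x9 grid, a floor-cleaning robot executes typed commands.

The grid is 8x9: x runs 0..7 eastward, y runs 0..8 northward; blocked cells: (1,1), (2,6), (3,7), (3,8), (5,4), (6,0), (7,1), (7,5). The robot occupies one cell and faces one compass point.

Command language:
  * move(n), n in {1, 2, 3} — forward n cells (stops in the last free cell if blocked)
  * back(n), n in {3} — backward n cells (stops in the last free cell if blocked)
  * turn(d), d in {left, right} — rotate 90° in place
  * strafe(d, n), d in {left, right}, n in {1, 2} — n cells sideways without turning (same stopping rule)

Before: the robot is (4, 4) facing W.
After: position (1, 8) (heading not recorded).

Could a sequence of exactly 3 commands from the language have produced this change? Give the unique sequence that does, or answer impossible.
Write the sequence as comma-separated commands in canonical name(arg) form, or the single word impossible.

move(3), strafe(right, 2), strafe(right, 2)

key: running strafe(right, 2) before move(3) would end elsewhere — order is forced
start: (4, 4) facing W
step 1 (move(3)): (1, 4) facing W
step 2 (strafe(right, 2)): (1, 6) facing W
step 3 (strafe(right, 2)): (1, 8) facing W
uniquely the one of 1000 3-step routes that fits.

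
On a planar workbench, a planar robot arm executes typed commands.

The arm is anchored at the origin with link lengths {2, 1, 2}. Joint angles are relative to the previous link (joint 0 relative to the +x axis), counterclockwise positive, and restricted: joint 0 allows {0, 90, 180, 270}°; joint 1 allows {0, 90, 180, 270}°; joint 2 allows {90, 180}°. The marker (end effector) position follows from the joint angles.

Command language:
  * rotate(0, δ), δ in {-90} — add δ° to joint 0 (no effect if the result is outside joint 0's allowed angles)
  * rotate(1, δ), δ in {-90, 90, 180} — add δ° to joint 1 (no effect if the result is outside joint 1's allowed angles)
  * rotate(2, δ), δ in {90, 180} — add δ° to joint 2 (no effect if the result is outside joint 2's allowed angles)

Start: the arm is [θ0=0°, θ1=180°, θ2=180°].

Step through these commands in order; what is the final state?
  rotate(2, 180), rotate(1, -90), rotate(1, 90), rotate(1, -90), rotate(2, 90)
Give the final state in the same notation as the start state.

initial: [θ0=0°, θ1=180°, θ2=180°]
step 1 (rotate(2, 180)): [θ0=0°, θ1=180°, θ2=180°]
step 2 (rotate(1, -90)): [θ0=0°, θ1=90°, θ2=180°]
step 3 (rotate(1, 90)): [θ0=0°, θ1=180°, θ2=180°]
step 4 (rotate(1, -90)): [θ0=0°, θ1=90°, θ2=180°]
step 5 (rotate(2, 90)): [θ0=0°, θ1=90°, θ2=180°]

[θ0=0°, θ1=90°, θ2=180°]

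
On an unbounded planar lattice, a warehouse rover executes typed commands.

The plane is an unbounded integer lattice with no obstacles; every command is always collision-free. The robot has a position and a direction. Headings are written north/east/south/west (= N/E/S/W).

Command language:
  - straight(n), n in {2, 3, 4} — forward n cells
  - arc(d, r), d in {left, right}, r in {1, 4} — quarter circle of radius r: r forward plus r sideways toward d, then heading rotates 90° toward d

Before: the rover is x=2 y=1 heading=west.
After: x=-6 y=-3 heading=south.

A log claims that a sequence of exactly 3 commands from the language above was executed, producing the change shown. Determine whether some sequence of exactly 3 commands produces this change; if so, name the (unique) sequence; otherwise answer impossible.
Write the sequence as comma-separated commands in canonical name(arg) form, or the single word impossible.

key: cell and facing (now S) both changed — the 3 commands mix motion and turning
start: x=2 y=1 heading=west
step 1 (straight(2)): x=0 y=1 heading=west
step 2 (straight(2)): x=-2 y=1 heading=west
step 3 (arc(left, 4)): x=-6 y=-3 heading=south
no rival 3-sequence matches.

straight(2), straight(2), arc(left, 4)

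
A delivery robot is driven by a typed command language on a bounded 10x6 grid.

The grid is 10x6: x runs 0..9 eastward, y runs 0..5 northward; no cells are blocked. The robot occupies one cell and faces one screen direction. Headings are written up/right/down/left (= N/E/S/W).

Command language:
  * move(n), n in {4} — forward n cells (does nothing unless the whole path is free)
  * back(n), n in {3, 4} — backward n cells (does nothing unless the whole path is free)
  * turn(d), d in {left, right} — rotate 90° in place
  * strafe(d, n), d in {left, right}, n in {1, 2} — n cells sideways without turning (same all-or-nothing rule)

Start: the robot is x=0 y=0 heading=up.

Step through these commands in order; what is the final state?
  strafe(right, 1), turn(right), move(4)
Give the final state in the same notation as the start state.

from: x=0 y=0 heading=up
1. strafe(right, 1) → x=1 y=0 heading=up
2. turn(right) → x=1 y=0 heading=right
3. move(4) → x=5 y=0 heading=right

x=5 y=0 heading=right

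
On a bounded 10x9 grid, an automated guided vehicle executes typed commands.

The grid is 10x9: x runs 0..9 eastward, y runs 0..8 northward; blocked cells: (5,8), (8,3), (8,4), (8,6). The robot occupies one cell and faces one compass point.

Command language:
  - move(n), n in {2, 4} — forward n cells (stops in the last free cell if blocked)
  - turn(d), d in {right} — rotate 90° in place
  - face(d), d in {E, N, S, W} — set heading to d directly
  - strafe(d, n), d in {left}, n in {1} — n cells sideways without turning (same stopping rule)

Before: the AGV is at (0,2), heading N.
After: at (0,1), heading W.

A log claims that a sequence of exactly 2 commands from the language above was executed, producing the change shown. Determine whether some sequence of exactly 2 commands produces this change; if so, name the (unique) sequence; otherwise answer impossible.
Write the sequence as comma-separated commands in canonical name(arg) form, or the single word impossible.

face(W), strafe(left, 1)

key: running strafe(left, 1) before face(W) would end elsewhere — order is forced
initial: at (0,2), heading N
t=1 face(W) ⇒ at (0,2), heading W
t=2 strafe(left, 1) ⇒ at (0,1), heading W
all 64 alternatives checked — unique.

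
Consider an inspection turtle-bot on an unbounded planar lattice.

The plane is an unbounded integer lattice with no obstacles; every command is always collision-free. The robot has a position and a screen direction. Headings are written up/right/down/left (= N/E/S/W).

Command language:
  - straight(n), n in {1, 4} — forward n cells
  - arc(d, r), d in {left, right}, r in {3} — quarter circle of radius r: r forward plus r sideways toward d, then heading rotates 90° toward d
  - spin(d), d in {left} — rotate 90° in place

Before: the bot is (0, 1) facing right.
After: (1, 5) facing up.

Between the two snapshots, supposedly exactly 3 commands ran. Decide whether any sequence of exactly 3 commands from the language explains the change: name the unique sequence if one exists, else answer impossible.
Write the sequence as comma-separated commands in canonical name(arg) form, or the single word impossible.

key: order matters: swapping straight(1) and straight(4) lands elsewhere
begin: (0, 1) facing right
1. straight(1) → (1, 1) facing right
2. spin(left) → (1, 1) facing up
3. straight(4) → (1, 5) facing up
uniquely the one of 125 3-step routes that fits.

straight(1), spin(left), straight(4)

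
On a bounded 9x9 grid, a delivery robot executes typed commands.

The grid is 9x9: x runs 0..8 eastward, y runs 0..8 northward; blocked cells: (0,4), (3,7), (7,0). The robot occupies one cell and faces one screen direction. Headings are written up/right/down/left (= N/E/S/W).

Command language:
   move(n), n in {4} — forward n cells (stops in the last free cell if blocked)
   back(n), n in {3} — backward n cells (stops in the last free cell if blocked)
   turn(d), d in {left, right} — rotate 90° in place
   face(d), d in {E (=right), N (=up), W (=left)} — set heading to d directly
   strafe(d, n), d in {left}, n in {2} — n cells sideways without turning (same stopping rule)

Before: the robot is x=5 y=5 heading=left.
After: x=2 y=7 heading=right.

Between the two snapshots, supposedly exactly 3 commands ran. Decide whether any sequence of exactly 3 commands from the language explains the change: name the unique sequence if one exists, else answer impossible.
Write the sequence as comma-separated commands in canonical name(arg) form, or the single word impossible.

face(E), back(3), strafe(left, 2)

key: order matters: swapping face(E) and strafe(left, 2) lands elsewhere
from: x=5 y=5 heading=left
[1] after face(E): x=5 y=5 heading=right
[2] after back(3): x=2 y=5 heading=right
[3] after strafe(left, 2): x=2 y=7 heading=right
no other 3-command option fits: unique.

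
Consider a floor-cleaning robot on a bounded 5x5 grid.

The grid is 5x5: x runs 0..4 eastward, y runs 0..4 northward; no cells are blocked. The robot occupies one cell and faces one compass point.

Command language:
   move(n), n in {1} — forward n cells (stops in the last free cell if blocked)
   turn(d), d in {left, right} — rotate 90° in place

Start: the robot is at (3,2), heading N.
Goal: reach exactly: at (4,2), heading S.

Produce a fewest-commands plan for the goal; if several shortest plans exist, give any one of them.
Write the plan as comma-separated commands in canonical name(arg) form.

turn(right), move(1), turn(right)

begin: at (3,2), heading N
t=1 turn(right) ⇒ at (3,2), heading E
t=2 move(1) ⇒ at (4,2), heading E
t=3 turn(right) ⇒ at (4,2), heading S
minimal: 3 command(s), checked below 3.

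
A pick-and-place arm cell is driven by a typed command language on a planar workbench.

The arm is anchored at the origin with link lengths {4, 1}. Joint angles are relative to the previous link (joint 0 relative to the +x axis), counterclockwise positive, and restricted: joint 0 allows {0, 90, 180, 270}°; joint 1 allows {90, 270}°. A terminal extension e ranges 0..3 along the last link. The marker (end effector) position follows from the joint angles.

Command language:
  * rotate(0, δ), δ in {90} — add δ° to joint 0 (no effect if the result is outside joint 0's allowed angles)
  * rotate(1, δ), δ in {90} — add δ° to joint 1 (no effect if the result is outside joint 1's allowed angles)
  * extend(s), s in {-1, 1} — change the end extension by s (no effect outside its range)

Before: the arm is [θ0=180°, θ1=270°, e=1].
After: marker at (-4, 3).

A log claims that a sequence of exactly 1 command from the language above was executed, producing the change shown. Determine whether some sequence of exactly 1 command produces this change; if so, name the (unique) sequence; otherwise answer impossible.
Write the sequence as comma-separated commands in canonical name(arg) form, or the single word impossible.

extend(1)

start: [θ0=180°, θ1=270°, e=1]
t=1 extend(1) ⇒ [θ0=180°, θ1=270°, e=2]
no other 1-command option fits: unique.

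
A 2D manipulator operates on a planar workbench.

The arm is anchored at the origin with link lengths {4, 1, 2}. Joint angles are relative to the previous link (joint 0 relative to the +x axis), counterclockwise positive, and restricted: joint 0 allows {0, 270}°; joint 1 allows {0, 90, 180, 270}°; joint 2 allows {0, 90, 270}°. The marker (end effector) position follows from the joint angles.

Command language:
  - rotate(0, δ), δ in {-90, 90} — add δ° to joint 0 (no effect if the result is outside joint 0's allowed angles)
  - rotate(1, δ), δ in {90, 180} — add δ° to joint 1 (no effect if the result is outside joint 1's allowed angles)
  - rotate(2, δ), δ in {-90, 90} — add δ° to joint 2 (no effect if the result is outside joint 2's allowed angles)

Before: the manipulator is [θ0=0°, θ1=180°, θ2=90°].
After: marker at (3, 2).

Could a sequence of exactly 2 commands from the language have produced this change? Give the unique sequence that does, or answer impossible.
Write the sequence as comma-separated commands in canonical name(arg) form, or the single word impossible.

start: [θ0=0°, θ1=180°, θ2=90°]
1. rotate(2, -90) → [θ0=0°, θ1=180°, θ2=0°]
2. rotate(2, -90) → [θ0=0°, θ1=180°, θ2=270°]
no rival 2-sequence matches.

rotate(2, -90), rotate(2, -90)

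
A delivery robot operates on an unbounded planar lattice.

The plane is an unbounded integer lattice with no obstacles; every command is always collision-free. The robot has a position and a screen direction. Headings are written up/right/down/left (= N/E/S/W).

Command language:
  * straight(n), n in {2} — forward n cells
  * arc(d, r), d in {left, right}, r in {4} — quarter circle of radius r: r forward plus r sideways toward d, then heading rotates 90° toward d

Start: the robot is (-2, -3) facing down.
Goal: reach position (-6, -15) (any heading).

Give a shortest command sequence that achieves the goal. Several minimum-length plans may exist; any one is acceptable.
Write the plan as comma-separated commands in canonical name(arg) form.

arc(right, 4), arc(left, 4), arc(left, 4)

start: (-2, -3) facing down
step 1 (arc(right, 4)): (-6, -7) facing left
step 2 (arc(left, 4)): (-10, -11) facing down
step 3 (arc(left, 4)): (-6, -15) facing right
no 2-step plan works, so 3 is optimal.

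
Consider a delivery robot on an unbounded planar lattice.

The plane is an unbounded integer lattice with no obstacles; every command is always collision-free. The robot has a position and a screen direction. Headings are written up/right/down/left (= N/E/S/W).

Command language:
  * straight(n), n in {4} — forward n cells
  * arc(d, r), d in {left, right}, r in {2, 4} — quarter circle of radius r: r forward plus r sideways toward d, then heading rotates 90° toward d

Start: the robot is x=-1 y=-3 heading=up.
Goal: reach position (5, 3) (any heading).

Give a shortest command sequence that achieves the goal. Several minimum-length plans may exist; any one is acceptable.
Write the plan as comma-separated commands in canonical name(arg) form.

arc(right, 4), arc(left, 2)

initial: x=-1 y=-3 heading=up
1. arc(right, 4) → x=3 y=1 heading=right
2. arc(left, 2) → x=5 y=3 heading=up
no 1-step plan works, so 2 is optimal.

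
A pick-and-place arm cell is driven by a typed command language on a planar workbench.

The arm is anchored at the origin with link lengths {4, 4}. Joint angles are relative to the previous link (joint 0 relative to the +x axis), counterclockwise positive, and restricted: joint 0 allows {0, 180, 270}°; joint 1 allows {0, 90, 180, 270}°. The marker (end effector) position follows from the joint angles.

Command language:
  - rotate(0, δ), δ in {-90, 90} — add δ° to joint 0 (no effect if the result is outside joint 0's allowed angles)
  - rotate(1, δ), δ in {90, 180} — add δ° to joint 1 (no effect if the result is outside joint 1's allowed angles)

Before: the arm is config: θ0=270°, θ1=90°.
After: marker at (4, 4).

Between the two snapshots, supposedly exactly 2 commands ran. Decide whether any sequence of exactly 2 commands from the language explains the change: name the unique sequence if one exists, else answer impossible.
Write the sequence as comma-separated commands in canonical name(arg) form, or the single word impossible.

rotate(0, 90), rotate(0, 90)

initial: config: θ0=270°, θ1=90°
step 1 (rotate(0, 90)): config: θ0=0°, θ1=90°
step 2 (rotate(0, 90)): config: θ0=0°, θ1=90°
uniquely the one of 16 2-step routes that fits.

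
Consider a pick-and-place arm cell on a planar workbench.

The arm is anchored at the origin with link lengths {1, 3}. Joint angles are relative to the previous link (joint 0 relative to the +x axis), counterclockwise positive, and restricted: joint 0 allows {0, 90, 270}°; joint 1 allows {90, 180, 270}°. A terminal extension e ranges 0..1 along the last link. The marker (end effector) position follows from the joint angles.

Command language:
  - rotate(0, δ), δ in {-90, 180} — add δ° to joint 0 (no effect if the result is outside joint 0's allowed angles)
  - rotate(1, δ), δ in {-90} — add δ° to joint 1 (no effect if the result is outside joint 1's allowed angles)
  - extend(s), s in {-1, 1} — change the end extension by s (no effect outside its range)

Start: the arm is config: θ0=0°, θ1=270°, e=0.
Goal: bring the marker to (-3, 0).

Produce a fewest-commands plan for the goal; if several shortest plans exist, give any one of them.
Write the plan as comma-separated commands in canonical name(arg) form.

rotate(1, -90), extend(1)

start: config: θ0=0°, θ1=270°, e=0
step 1 (rotate(1, -90)): config: θ0=0°, θ1=180°, e=0
step 2 (extend(1)): config: θ0=0°, θ1=180°, e=1
nothing shorter than 2 reaches the goal.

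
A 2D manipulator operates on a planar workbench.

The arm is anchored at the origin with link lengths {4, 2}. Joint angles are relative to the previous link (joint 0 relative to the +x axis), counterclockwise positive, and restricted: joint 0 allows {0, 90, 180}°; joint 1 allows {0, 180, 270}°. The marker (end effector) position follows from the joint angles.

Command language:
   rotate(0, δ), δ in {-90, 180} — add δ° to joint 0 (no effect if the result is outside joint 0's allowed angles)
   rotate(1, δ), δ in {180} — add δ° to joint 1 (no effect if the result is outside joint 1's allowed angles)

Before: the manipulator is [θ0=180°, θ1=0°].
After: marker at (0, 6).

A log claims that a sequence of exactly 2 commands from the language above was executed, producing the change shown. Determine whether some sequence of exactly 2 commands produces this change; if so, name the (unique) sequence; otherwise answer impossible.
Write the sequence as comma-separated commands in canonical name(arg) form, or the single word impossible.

rotate(0, -90), rotate(0, 180)

key: running rotate(0, 180) before rotate(0, -90) would end elsewhere — order is forced
begin: [θ0=180°, θ1=0°]
1. rotate(0, -90) → [θ0=90°, θ1=0°]
2. rotate(0, 180) → [θ0=90°, θ1=0°]
no other 2-command option fits: unique.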